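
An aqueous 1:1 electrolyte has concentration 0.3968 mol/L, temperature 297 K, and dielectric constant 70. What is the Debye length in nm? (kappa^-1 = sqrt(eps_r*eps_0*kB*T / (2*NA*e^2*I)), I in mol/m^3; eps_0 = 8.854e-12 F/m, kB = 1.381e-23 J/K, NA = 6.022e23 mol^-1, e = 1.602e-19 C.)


Ionic strength I = 0.3968 * 1^2 * 1000 = 396.8 mol/m^3
kappa^-1 = sqrt(70 * 8.854e-12 * 1.381e-23 * 297 / (2 * 6.022e23 * (1.602e-19)^2 * 396.8))
kappa^-1 = 0.455 nm

0.455


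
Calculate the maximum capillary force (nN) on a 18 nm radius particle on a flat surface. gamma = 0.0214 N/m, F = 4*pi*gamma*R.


Convert radius: R = 18 nm = 1.8e-08 m
F = 4 * pi * gamma * R
F = 4 * pi * 0.0214 * 1.8e-08
F = 4.84057e-09 N = 4.8406 nN

4.8406


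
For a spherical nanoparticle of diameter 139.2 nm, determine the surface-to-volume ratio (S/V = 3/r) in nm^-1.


Radius r = 139.2/2 = 69.6 nm
S/V = 3 / r = 3 / 69.6
S/V = 0.0431 nm^-1

0.0431


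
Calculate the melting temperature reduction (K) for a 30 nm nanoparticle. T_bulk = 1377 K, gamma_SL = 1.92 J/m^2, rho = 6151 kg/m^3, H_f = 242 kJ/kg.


Radius R = 30/2 = 15 nm = 1.5e-08 m
Convert H_f = 242 kJ/kg = 242000 J/kg
dT = 2 * gamma_SL * T_bulk / (rho * H_f * R)
dT = 2 * 1.92 * 1377 / (6151 * 242000 * 1.5e-08)
dT = 236.8 K

236.8


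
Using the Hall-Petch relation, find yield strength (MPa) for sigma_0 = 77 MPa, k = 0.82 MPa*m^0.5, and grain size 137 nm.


d = 137 nm = 1.37e-07 m
sqrt(d) = 0.0003701351
Hall-Petch contribution = k / sqrt(d) = 0.82 / 0.0003701351 = 2215.4 MPa
sigma = sigma_0 + k/sqrt(d) = 77 + 2215.4 = 2292.4 MPa

2292.4


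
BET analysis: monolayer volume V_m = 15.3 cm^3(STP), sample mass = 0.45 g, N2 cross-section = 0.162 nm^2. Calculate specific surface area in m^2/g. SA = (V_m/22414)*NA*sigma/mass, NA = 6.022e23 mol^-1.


Number of moles in monolayer = V_m / 22414 = 15.3 / 22414 = 0.00068261
Number of molecules = moles * NA = 0.00068261 * 6.022e23
SA = molecules * sigma / mass
SA = (15.3 / 22414) * 6.022e23 * 0.162e-18 / 0.45
SA = 148.0 m^2/g

148.0


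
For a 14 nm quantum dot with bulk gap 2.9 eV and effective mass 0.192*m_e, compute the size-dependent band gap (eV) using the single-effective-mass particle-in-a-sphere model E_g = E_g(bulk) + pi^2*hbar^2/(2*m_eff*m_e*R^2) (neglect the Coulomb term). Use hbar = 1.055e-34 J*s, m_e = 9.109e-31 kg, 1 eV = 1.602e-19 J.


Radius R = 14/2 nm = 7e-09 m
Confinement energy dE = pi^2 * hbar^2 / (2 * m_eff * m_e * R^2)
dE = pi^2 * (1.055e-34)^2 / (2 * 0.192 * 9.109e-31 * (7e-09)^2) J, divided by 1.602e-19 J/eV
dE = 0.04 eV
Total band gap = E_g(bulk) + dE = 2.9 + 0.04 = 2.94 eV

2.94


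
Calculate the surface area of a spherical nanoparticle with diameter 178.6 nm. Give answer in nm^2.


Radius r = 178.6/2 = 89.3 nm
Surface area SA = 4 * pi * r^2
SA = 4 * pi * (89.3)^2
SA = 100210.4 nm^2

100210.4


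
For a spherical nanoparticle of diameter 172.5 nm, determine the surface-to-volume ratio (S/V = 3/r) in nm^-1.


Radius r = 172.5/2 = 86.25 nm
S/V = 3 / r = 3 / 86.25
S/V = 0.0348 nm^-1

0.0348


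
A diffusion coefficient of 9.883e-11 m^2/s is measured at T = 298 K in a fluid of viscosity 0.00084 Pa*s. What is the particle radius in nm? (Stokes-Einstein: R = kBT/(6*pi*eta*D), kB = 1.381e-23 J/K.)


Stokes-Einstein: R = kB*T / (6*pi*eta*D)
R = 1.381e-23 * 298 / (6 * pi * 0.00084 * 9.883e-11)
R = 2.62991e-09 m = 2.63 nm

2.63


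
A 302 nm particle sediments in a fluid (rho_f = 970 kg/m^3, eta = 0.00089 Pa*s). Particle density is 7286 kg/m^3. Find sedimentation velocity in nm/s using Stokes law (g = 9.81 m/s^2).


Radius R = 302/2 nm = 1.51e-07 m
Density difference = 7286 - 970 = 6316 kg/m^3
v = 2 * R^2 * (rho_p - rho_f) * g / (9 * eta)
v = 2 * (1.51e-07)^2 * 6316 * 9.81 / (9 * 0.00089)
v = 3.52746e-07 m/s = 352.7463 nm/s

352.7463


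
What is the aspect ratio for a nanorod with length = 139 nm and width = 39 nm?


Aspect ratio AR = length / diameter
AR = 139 / 39
AR = 3.56

3.56


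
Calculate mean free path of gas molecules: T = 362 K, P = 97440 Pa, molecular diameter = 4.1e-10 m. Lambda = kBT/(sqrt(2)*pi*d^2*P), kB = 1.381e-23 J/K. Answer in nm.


Mean free path: lambda = kB*T / (sqrt(2) * pi * d^2 * P)
lambda = 1.381e-23 * 362 / (sqrt(2) * pi * (4.1e-10)^2 * 97440)
lambda = 6.86961e-08 m
lambda = 68.7 nm

68.7


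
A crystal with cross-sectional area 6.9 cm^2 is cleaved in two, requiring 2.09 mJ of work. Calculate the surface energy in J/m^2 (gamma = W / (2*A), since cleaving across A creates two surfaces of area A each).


Convert: A = 6.9 cm^2 = 0.00069 m^2, W = 2.09 mJ = 0.00209 J
Cleaving exposes two faces of area A, so total new surface = 2*A and gamma = W / (2*A)
gamma = 0.00209 / (2 * 0.00069)
gamma = 1.514 J/m^2

1.514


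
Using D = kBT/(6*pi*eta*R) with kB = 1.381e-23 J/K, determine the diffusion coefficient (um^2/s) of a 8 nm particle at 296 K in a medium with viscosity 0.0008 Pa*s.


Radius R = 8/2 = 4 nm = 4e-09 m
D = kB*T / (6*pi*eta*R)
D = 1.381e-23 * 296 / (6 * pi * 0.0008 * 4e-09)
D = 6.77695e-11 m^2/s = 67.77 um^2/s

67.77


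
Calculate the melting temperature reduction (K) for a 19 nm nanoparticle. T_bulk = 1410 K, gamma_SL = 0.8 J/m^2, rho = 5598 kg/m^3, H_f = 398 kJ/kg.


Radius R = 19/2 = 9.5 nm = 9.5e-09 m
Convert H_f = 398 kJ/kg = 398000 J/kg
dT = 2 * gamma_SL * T_bulk / (rho * H_f * R)
dT = 2 * 0.8 * 1410 / (5598 * 398000 * 9.5e-09)
dT = 106.6 K

106.6


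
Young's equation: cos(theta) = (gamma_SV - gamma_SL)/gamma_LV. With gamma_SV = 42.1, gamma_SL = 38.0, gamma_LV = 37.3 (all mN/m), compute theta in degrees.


cos(theta) = (gamma_SV - gamma_SL) / gamma_LV
cos(theta) = (42.1 - 38.0) / 37.3
cos(theta) = 0.10992
theta = arccos(0.10992) = 83.69 degrees

83.69


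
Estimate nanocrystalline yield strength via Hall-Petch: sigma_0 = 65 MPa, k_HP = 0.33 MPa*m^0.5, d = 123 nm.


d = 123 nm = 1.23e-07 m
sqrt(d) = 0.0003507136
Hall-Petch contribution = k / sqrt(d) = 0.33 / 0.0003507136 = 940.9 MPa
sigma = sigma_0 + k/sqrt(d) = 65 + 940.9 = 1005.9 MPa

1005.9


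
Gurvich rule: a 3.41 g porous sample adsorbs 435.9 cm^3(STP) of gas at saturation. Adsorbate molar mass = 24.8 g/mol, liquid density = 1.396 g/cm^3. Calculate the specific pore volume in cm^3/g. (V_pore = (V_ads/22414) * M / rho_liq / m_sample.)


Moles adsorbed n = V_ads / 22414 = 435.9 / 22414 = 1.944767e-02 mol
Liquid volume V_liq = n * M / rho_liq = 1.944767e-02 * 24.8 / 1.396 = 0.34549 cm^3
Specific pore volume V_pore = V_liq / m_sample = 0.34549 / 3.41
V_pore = 0.1013 cm^3/g

0.1013


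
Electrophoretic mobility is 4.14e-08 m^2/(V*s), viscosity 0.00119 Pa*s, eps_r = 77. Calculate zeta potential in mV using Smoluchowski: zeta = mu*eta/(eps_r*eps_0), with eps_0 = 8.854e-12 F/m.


Smoluchowski equation: zeta = mu * eta / (eps_r * eps_0)
zeta = 4.14e-08 * 0.00119 / (77 * 8.854e-12)
zeta = 0.072263 V = 72.26 mV

72.26


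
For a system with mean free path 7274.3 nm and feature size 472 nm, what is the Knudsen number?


Knudsen number Kn = lambda / L
Kn = 7274.3 / 472
Kn = 15.4117

15.4117


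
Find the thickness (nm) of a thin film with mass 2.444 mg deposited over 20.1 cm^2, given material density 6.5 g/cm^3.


Convert: m = 2.444 mg = 2.4440e-06 kg, A = 20.1 cm^2 = 2.0100e-03 m^2, rho = 6.5 g/cm^3 = 6500 kg/m^3
t = m / (A * rho)
t = 2.4440e-06 / (2.0100e-03 * 6500)
t = 1.8706e-07 m = 187.1 nm

187.1


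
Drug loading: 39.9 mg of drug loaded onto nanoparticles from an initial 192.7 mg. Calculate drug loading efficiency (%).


Drug loading efficiency = (drug loaded / drug initial) * 100
DLE = 39.9 / 192.7 * 100
DLE = 0.2071 * 100
DLE = 20.71%

20.71


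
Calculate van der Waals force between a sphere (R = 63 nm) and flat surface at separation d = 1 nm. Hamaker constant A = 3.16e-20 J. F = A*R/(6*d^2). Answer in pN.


Convert to SI: R = 63 nm = 6.3e-08 m, d = 1 nm = 1e-09 m
F = A * R / (6 * d^2)
F = 3.16e-20 * 6.3e-08 / (6 * (1e-09)^2)
F = 3.318e-10 N = 331.8 pN

331.8


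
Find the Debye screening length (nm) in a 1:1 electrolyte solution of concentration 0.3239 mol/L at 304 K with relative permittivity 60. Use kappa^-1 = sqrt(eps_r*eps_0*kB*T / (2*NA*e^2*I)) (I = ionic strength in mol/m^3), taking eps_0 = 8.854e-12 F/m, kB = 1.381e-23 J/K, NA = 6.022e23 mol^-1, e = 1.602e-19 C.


Ionic strength I = 0.3239 * 1^2 * 1000 = 323.9 mol/m^3
kappa^-1 = sqrt(60 * 8.854e-12 * 1.381e-23 * 304 / (2 * 6.022e23 * (1.602e-19)^2 * 323.9))
kappa^-1 = 0.472 nm

0.472


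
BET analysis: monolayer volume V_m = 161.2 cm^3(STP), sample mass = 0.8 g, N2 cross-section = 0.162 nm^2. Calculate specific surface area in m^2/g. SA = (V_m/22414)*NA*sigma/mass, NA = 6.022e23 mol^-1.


Number of moles in monolayer = V_m / 22414 = 161.2 / 22414 = 0.00719193
Number of molecules = moles * NA = 0.00719193 * 6.022e23
SA = molecules * sigma / mass
SA = (161.2 / 22414) * 6.022e23 * 0.162e-18 / 0.8
SA = 877.0 m^2/g

877.0


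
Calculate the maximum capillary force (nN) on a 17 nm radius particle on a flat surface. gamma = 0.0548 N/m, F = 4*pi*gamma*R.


Convert radius: R = 17 nm = 1.7e-08 m
F = 4 * pi * gamma * R
F = 4 * pi * 0.0548 * 1.7e-08
F = 1.17068e-08 N = 11.7068 nN

11.7068


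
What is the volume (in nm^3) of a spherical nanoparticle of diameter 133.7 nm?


Radius r = 133.7/2 = 66.85 nm
Volume V = (4/3) * pi * r^3
V = (4/3) * pi * (66.85)^3
V = 1251390.47 nm^3

1251390.47


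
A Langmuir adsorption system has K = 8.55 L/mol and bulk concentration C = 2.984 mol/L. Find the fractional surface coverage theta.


Langmuir isotherm: theta = K*C / (1 + K*C)
K*C = 8.55 * 2.984 = 25.5132
theta = 25.5132 / (1 + 25.5132) = 25.5132 / 26.5132
theta = 0.9623

0.9623


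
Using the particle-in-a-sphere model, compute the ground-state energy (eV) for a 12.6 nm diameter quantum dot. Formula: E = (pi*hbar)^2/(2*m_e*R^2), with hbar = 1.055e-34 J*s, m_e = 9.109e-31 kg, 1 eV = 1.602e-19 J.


Radius R = 12.6/2 = 6.3 nm = 6.3e-09 m
E = (pi * 1.055e-34)^2 / (2 * 9.109e-31 * (6.3e-09)^2)
E(J) = 1.51923e-21
E = E(J) / 1.602e-19 = 0.0095 eV

0.0095


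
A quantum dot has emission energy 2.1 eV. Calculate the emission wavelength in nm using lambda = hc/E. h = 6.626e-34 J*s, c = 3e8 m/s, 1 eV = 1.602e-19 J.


Convert energy: E = 2.1 eV = 2.1 * 1.602e-19 = 3.3642e-19 J
lambda = h*c / E = 6.626e-34 * 3e8 / 3.3642e-19
lambda = 5.90869e-07 m = 590.9 nm

590.9


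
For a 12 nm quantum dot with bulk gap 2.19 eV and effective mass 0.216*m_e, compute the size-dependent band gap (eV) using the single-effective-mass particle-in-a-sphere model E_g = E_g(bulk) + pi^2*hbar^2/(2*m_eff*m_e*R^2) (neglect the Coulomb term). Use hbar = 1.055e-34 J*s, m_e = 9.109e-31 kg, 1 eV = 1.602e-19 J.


Radius R = 12/2 nm = 6e-09 m
Confinement energy dE = pi^2 * hbar^2 / (2 * m_eff * m_e * R^2)
dE = pi^2 * (1.055e-34)^2 / (2 * 0.216 * 9.109e-31 * (6e-09)^2) J, divided by 1.602e-19 J/eV
dE = 0.0484 eV
Total band gap = E_g(bulk) + dE = 2.19 + 0.0484 = 2.2384 eV

2.2384


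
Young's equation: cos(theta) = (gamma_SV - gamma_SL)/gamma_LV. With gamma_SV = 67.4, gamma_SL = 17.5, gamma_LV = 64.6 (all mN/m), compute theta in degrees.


cos(theta) = (gamma_SV - gamma_SL) / gamma_LV
cos(theta) = (67.4 - 17.5) / 64.6
cos(theta) = 0.772446
theta = arccos(0.772446) = 39.43 degrees

39.43


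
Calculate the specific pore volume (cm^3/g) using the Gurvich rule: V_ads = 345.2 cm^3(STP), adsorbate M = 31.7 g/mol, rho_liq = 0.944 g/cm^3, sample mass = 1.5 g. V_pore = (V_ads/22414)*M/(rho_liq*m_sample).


Moles adsorbed n = V_ads / 22414 = 345.2 / 22414 = 1.540109e-02 mol
Liquid volume V_liq = n * M / rho_liq = 1.540109e-02 * 31.7 / 0.944 = 0.51718 cm^3
Specific pore volume V_pore = V_liq / m_sample = 0.51718 / 1.5
V_pore = 0.3448 cm^3/g

0.3448


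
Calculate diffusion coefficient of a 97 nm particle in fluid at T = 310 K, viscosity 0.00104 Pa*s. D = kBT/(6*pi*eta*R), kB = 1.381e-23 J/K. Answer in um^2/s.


Radius R = 97/2 = 48.5 nm = 4.85e-08 m
D = kB*T / (6*pi*eta*R)
D = 1.381e-23 * 310 / (6 * pi * 0.00104 * 4.85e-08)
D = 4.50276e-12 m^2/s = 4.503 um^2/s

4.503


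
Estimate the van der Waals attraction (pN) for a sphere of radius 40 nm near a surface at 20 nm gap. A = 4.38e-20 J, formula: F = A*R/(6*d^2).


Convert to SI: R = 40 nm = 4e-08 m, d = 20 nm = 2e-08 m
F = A * R / (6 * d^2)
F = 4.38e-20 * 4e-08 / (6 * (2e-08)^2)
F = 7.3e-13 N = 0.73 pN

0.73


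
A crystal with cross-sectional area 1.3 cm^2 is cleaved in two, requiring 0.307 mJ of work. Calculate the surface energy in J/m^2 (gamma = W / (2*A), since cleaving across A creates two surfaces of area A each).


Convert: A = 1.3 cm^2 = 0.00013 m^2, W = 0.307 mJ = 0.000307 J
Cleaving exposes two faces of area A, so total new surface = 2*A and gamma = W / (2*A)
gamma = 0.000307 / (2 * 0.00013)
gamma = 1.181 J/m^2

1.181


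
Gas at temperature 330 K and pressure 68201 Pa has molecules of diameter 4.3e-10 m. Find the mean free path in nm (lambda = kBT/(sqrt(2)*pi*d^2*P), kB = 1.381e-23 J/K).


Mean free path: lambda = kB*T / (sqrt(2) * pi * d^2 * P)
lambda = 1.381e-23 * 330 / (sqrt(2) * pi * (4.3e-10)^2 * 68201)
lambda = 8.1342e-08 m
lambda = 81.34 nm

81.34


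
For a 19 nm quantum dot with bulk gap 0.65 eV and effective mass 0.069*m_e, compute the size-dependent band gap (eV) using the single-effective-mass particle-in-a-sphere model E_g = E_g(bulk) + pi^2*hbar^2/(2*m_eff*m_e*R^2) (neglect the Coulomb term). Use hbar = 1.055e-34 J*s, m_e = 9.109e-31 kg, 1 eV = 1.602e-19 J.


Radius R = 19/2 nm = 9.5e-09 m
Confinement energy dE = pi^2 * hbar^2 / (2 * m_eff * m_e * R^2)
dE = pi^2 * (1.055e-34)^2 / (2 * 0.069 * 9.109e-31 * (9.5e-09)^2) J, divided by 1.602e-19 J/eV
dE = 0.0604 eV
Total band gap = E_g(bulk) + dE = 0.65 + 0.0604 = 0.7104 eV

0.7104


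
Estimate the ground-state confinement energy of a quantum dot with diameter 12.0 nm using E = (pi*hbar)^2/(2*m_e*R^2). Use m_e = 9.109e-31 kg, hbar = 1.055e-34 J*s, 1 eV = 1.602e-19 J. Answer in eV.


Radius R = 12.0/2 = 6 nm = 6e-09 m
E = (pi * 1.055e-34)^2 / (2 * 9.109e-31 * (6e-09)^2)
E(J) = 1.67495e-21
E = E(J) / 1.602e-19 = 0.0105 eV

0.0105


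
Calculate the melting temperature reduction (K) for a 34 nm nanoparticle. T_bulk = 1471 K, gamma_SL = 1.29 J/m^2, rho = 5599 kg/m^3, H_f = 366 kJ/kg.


Radius R = 34/2 = 17 nm = 1.7e-08 m
Convert H_f = 366 kJ/kg = 366000 J/kg
dT = 2 * gamma_SL * T_bulk / (rho * H_f * R)
dT = 2 * 1.29 * 1471 / (5599 * 366000 * 1.7e-08)
dT = 108.9 K

108.9


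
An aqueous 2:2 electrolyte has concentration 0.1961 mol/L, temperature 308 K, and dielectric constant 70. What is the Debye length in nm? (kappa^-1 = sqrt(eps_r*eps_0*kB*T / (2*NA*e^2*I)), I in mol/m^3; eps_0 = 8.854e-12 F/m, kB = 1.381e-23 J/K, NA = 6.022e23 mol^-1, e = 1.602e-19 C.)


Ionic strength I = 0.1961 * 2^2 * 1000 = 784.4 mol/m^3
kappa^-1 = sqrt(70 * 8.854e-12 * 1.381e-23 * 308 / (2 * 6.022e23 * (1.602e-19)^2 * 784.4))
kappa^-1 = 0.33 nm

0.33


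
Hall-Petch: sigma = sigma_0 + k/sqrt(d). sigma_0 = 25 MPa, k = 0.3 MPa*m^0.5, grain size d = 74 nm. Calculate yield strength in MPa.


d = 74 nm = 7.4e-08 m
sqrt(d) = 0.0002720294
Hall-Petch contribution = k / sqrt(d) = 0.3 / 0.0002720294 = 1102.8 MPa
sigma = sigma_0 + k/sqrt(d) = 25 + 1102.8 = 1127.8 MPa

1127.8


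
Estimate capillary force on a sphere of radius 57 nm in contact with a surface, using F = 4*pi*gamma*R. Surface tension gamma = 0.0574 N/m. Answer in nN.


Convert radius: R = 57 nm = 5.7e-08 m
F = 4 * pi * gamma * R
F = 4 * pi * 0.0574 * 5.7e-08
F = 4.11147e-08 N = 41.1147 nN

41.1147


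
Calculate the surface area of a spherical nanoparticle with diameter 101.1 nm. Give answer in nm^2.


Radius r = 101.1/2 = 50.55 nm
Surface area SA = 4 * pi * r^2
SA = 4 * pi * (50.55)^2
SA = 32110.88 nm^2

32110.88


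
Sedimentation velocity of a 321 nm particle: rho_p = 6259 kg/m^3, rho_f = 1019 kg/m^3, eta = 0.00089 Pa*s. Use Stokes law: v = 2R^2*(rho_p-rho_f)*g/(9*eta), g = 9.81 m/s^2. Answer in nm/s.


Radius R = 321/2 nm = 1.605e-07 m
Density difference = 6259 - 1019 = 5240 kg/m^3
v = 2 * R^2 * (rho_p - rho_f) * g / (9 * eta)
v = 2 * (1.605e-07)^2 * 5240 * 9.81 / (9 * 0.00089)
v = 3.30634e-07 m/s = 330.6343 nm/s

330.6343


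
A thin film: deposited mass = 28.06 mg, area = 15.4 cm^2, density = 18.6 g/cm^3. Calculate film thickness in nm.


Convert: m = 28.06 mg = 2.8060e-05 kg, A = 15.4 cm^2 = 1.5400e-03 m^2, rho = 18.6 g/cm^3 = 18600 kg/m^3
t = m / (A * rho)
t = 2.8060e-05 / (1.5400e-03 * 18600)
t = 9.7961e-07 m = 979.6 nm

979.6


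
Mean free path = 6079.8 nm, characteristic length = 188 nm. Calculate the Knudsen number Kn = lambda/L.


Knudsen number Kn = lambda / L
Kn = 6079.8 / 188
Kn = 32.3394

32.3394


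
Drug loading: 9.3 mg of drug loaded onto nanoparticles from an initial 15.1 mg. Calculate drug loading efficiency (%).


Drug loading efficiency = (drug loaded / drug initial) * 100
DLE = 9.3 / 15.1 * 100
DLE = 0.6159 * 100
DLE = 61.59%

61.59


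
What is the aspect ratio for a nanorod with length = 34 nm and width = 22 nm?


Aspect ratio AR = length / diameter
AR = 34 / 22
AR = 1.55

1.55


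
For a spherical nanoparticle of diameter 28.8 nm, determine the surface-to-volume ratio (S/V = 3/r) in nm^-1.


Radius r = 28.8/2 = 14.4 nm
S/V = 3 / r = 3 / 14.4
S/V = 0.2083 nm^-1

0.2083


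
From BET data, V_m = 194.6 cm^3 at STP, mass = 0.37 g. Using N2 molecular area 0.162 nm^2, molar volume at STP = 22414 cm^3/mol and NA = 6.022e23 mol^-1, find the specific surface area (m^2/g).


Number of moles in monolayer = V_m / 22414 = 194.6 / 22414 = 0.00868207
Number of molecules = moles * NA = 0.00868207 * 6.022e23
SA = molecules * sigma / mass
SA = (194.6 / 22414) * 6.022e23 * 0.162e-18 / 0.37
SA = 2289.2 m^2/g

2289.2


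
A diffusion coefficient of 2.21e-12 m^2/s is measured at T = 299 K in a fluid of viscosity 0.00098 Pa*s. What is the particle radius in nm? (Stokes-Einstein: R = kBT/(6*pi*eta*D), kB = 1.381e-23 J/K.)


Stokes-Einstein: R = kB*T / (6*pi*eta*D)
R = 1.381e-23 * 299 / (6 * pi * 0.00098 * 2.21e-12)
R = 1.01145e-07 m = 101.15 nm

101.15


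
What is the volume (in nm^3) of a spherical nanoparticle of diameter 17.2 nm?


Radius r = 17.2/2 = 8.6 nm
Volume V = (4/3) * pi * r^3
V = (4/3) * pi * (8.6)^3
V = 2664.31 nm^3

2664.31


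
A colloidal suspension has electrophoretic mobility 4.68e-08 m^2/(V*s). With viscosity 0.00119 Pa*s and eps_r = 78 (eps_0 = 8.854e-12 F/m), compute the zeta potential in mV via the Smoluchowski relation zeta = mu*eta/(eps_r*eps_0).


Smoluchowski equation: zeta = mu * eta / (eps_r * eps_0)
zeta = 4.68e-08 * 0.00119 / (78 * 8.854e-12)
zeta = 0.080642 V = 80.64 mV

80.64


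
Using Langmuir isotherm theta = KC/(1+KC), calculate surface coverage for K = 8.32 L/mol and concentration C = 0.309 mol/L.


Langmuir isotherm: theta = K*C / (1 + K*C)
K*C = 8.32 * 0.309 = 2.57088
theta = 2.57088 / (1 + 2.57088) = 2.57088 / 3.57088
theta = 0.72

0.72


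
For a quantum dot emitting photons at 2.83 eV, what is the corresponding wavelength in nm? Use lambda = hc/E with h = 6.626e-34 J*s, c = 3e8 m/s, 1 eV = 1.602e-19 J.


Convert energy: E = 2.83 eV = 2.83 * 1.602e-19 = 4.53366e-19 J
lambda = h*c / E = 6.626e-34 * 3e8 / 4.53366e-19
lambda = 4.38454e-07 m = 438.5 nm

438.5


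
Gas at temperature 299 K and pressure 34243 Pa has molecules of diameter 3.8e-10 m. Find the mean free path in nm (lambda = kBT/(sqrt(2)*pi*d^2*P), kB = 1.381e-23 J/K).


Mean free path: lambda = kB*T / (sqrt(2) * pi * d^2 * P)
lambda = 1.381e-23 * 299 / (sqrt(2) * pi * (3.8e-10)^2 * 34243)
lambda = 1.87958e-07 m
lambda = 187.96 nm

187.96


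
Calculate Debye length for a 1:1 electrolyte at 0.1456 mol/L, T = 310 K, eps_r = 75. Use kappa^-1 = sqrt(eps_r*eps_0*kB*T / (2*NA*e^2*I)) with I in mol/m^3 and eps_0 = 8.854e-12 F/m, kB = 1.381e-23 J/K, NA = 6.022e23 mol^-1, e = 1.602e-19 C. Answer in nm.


Ionic strength I = 0.1456 * 1^2 * 1000 = 145.6 mol/m^3
kappa^-1 = sqrt(75 * 8.854e-12 * 1.381e-23 * 310 / (2 * 6.022e23 * (1.602e-19)^2 * 145.6))
kappa^-1 = 0.795 nm

0.795


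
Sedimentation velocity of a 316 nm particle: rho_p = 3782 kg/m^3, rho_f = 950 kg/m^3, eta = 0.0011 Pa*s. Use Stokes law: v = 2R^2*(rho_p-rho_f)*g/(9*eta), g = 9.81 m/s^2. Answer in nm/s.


Radius R = 316/2 nm = 1.58e-07 m
Density difference = 3782 - 950 = 2832 kg/m^3
v = 2 * R^2 * (rho_p - rho_f) * g / (9 * eta)
v = 2 * (1.58e-07)^2 * 2832 * 9.81 / (9 * 0.0011)
v = 1.40111e-07 m/s = 140.1107 nm/s

140.1107


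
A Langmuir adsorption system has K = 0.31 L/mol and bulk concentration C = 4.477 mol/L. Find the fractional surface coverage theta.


Langmuir isotherm: theta = K*C / (1 + K*C)
K*C = 0.31 * 4.477 = 1.38787
theta = 1.38787 / (1 + 1.38787) = 1.38787 / 2.38787
theta = 0.5812

0.5812


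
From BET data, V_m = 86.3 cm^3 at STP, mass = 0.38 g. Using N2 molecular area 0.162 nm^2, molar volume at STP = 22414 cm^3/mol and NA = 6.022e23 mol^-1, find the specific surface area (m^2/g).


Number of moles in monolayer = V_m / 22414 = 86.3 / 22414 = 0.00385027
Number of molecules = moles * NA = 0.00385027 * 6.022e23
SA = molecules * sigma / mass
SA = (86.3 / 22414) * 6.022e23 * 0.162e-18 / 0.38
SA = 988.5 m^2/g

988.5


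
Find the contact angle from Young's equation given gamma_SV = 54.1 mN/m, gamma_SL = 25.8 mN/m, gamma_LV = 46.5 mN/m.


cos(theta) = (gamma_SV - gamma_SL) / gamma_LV
cos(theta) = (54.1 - 25.8) / 46.5
cos(theta) = 0.608602
theta = arccos(0.608602) = 52.51 degrees

52.51


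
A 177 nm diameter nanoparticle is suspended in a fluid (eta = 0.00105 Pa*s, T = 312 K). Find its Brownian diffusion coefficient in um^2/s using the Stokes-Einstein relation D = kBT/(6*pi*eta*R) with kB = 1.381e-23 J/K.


Radius R = 177/2 = 88.5 nm = 8.85e-08 m
D = kB*T / (6*pi*eta*R)
D = 1.381e-23 * 312 / (6 * pi * 0.00105 * 8.85e-08)
D = 2.45988e-12 m^2/s = 2.46 um^2/s

2.46


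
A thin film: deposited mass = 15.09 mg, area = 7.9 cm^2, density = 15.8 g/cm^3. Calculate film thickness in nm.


Convert: m = 15.09 mg = 1.5090e-05 kg, A = 7.9 cm^2 = 7.9000e-04 m^2, rho = 15.8 g/cm^3 = 15800 kg/m^3
t = m / (A * rho)
t = 1.5090e-05 / (7.9000e-04 * 15800)
t = 1.2089e-06 m = 1208.9 nm

1208.9


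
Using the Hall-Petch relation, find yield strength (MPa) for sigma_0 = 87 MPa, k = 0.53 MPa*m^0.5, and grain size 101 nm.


d = 101 nm = 1.01e-07 m
sqrt(d) = 0.000317805
Hall-Petch contribution = k / sqrt(d) = 0.53 / 0.000317805 = 1667.7 MPa
sigma = sigma_0 + k/sqrt(d) = 87 + 1667.7 = 1754.7 MPa

1754.7


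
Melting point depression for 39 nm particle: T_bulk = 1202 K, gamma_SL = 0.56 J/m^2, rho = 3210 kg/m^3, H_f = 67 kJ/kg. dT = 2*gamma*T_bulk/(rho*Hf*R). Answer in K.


Radius R = 39/2 = 19.5 nm = 1.95e-08 m
Convert H_f = 67 kJ/kg = 67000 J/kg
dT = 2 * gamma_SL * T_bulk / (rho * H_f * R)
dT = 2 * 0.56 * 1202 / (3210 * 67000 * 1.95e-08)
dT = 321.0 K

321.0


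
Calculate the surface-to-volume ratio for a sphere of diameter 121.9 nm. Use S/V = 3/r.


Radius r = 121.9/2 = 60.95 nm
S/V = 3 / r = 3 / 60.95
S/V = 0.0492 nm^-1

0.0492


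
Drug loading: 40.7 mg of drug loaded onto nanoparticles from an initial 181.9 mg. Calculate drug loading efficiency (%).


Drug loading efficiency = (drug loaded / drug initial) * 100
DLE = 40.7 / 181.9 * 100
DLE = 0.2237 * 100
DLE = 22.37%

22.37


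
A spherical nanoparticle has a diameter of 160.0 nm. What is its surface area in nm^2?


Radius r = 160.0/2 = 80 nm
Surface area SA = 4 * pi * r^2
SA = 4 * pi * (80)^2
SA = 80424.77 nm^2

80424.77


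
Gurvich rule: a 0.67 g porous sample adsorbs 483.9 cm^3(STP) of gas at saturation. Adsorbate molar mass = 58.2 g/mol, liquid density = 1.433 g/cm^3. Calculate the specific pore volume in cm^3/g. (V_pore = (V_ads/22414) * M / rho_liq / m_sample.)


Moles adsorbed n = V_ads / 22414 = 483.9 / 22414 = 2.158919e-02 mol
Liquid volume V_liq = n * M / rho_liq = 2.158919e-02 * 58.2 / 1.433 = 0.87683 cm^3
Specific pore volume V_pore = V_liq / m_sample = 0.87683 / 0.67
V_pore = 1.3087 cm^3/g

1.3087


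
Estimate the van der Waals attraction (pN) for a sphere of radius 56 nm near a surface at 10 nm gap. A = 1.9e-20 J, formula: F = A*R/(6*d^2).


Convert to SI: R = 56 nm = 5.6e-08 m, d = 10 nm = 1e-08 m
F = A * R / (6 * d^2)
F = 1.9e-20 * 5.6e-08 / (6 * (1e-08)^2)
F = 1.77333e-12 N = 1.773 pN

1.773


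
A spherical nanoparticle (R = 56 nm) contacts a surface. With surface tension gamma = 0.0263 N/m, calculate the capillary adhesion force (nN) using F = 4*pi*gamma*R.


Convert radius: R = 56 nm = 5.6e-08 m
F = 4 * pi * gamma * R
F = 4 * pi * 0.0263 * 5.6e-08
F = 1.85078e-08 N = 18.5078 nN

18.5078


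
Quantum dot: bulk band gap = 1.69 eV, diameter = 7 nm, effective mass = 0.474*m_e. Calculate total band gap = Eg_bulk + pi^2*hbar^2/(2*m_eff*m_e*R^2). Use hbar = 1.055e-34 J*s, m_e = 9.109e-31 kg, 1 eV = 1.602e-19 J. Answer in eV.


Radius R = 7/2 nm = 3.5e-09 m
Confinement energy dE = pi^2 * hbar^2 / (2 * m_eff * m_e * R^2)
dE = pi^2 * (1.055e-34)^2 / (2 * 0.474 * 9.109e-31 * (3.5e-09)^2) J, divided by 1.602e-19 J/eV
dE = 0.0648 eV
Total band gap = E_g(bulk) + dE = 1.69 + 0.0648 = 1.7548 eV

1.7548


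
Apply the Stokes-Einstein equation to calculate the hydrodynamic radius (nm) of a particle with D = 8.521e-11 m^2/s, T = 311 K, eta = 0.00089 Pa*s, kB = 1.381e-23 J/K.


Stokes-Einstein: R = kB*T / (6*pi*eta*D)
R = 1.381e-23 * 311 / (6 * pi * 0.00089 * 8.521e-11)
R = 3.0045e-09 m = 3.0 nm

3.0


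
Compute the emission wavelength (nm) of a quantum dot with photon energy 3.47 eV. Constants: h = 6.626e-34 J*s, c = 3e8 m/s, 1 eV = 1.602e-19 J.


Convert energy: E = 3.47 eV = 3.47 * 1.602e-19 = 5.55894e-19 J
lambda = h*c / E = 6.626e-34 * 3e8 / 5.55894e-19
lambda = 3.57586e-07 m = 357.6 nm

357.6


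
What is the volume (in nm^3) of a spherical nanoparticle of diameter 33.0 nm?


Radius r = 33.0/2 = 16.5 nm
Volume V = (4/3) * pi * r^3
V = (4/3) * pi * (16.5)^3
V = 18816.57 nm^3

18816.57


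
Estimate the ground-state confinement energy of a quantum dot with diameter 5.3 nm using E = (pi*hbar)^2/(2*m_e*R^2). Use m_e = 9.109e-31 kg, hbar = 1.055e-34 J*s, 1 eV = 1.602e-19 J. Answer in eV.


Radius R = 5.3/2 = 2.65 nm = 2.65e-09 m
E = (pi * 1.055e-34)^2 / (2 * 9.109e-31 * (2.65e-09)^2)
E(J) = 8.58642e-21
E = E(J) / 1.602e-19 = 0.0536 eV

0.0536


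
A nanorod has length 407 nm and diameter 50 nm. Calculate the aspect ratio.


Aspect ratio AR = length / diameter
AR = 407 / 50
AR = 8.14

8.14


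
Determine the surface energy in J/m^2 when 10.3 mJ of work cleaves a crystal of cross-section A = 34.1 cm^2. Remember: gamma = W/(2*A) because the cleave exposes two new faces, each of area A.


Convert: A = 34.1 cm^2 = 0.00341 m^2, W = 10.3 mJ = 0.0103 J
Cleaving exposes two faces of area A, so total new surface = 2*A and gamma = W / (2*A)
gamma = 0.0103 / (2 * 0.00341)
gamma = 1.51 J/m^2

1.51


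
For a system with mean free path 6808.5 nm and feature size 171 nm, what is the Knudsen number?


Knudsen number Kn = lambda / L
Kn = 6808.5 / 171
Kn = 39.8158

39.8158


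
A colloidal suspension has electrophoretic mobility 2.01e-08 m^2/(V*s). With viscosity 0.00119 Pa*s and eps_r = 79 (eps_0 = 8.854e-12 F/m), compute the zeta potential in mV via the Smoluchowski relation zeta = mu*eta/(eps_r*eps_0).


Smoluchowski equation: zeta = mu * eta / (eps_r * eps_0)
zeta = 2.01e-08 * 0.00119 / (79 * 8.854e-12)
zeta = 0.034196 V = 34.2 mV

34.2


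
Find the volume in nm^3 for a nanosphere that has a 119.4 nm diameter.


Radius r = 119.4/2 = 59.7 nm
Volume V = (4/3) * pi * r^3
V = (4/3) * pi * (59.7)^3
V = 891274.75 nm^3

891274.75


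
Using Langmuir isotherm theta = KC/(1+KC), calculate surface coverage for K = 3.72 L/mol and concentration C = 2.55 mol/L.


Langmuir isotherm: theta = K*C / (1 + K*C)
K*C = 3.72 * 2.55 = 9.486
theta = 9.486 / (1 + 9.486) = 9.486 / 10.486
theta = 0.9046

0.9046


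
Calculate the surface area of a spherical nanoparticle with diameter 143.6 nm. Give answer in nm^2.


Radius r = 143.6/2 = 71.8 nm
Surface area SA = 4 * pi * r^2
SA = 4 * pi * (71.8)^2
SA = 64782.66 nm^2

64782.66


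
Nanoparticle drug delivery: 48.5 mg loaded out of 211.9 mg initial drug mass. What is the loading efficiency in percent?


Drug loading efficiency = (drug loaded / drug initial) * 100
DLE = 48.5 / 211.9 * 100
DLE = 0.2289 * 100
DLE = 22.89%

22.89


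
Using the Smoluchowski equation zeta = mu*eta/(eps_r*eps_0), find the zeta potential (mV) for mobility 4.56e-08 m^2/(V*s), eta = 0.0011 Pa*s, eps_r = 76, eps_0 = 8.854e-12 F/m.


Smoluchowski equation: zeta = mu * eta / (eps_r * eps_0)
zeta = 4.56e-08 * 0.0011 / (76 * 8.854e-12)
zeta = 0.074543 V = 74.54 mV

74.54


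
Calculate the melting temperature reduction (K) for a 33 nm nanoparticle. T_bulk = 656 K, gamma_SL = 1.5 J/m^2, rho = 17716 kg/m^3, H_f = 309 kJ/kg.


Radius R = 33/2 = 16.5 nm = 1.65e-08 m
Convert H_f = 309 kJ/kg = 309000 J/kg
dT = 2 * gamma_SL * T_bulk / (rho * H_f * R)
dT = 2 * 1.5 * 656 / (17716 * 309000 * 1.65e-08)
dT = 21.8 K

21.8


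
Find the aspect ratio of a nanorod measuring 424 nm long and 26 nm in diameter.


Aspect ratio AR = length / diameter
AR = 424 / 26
AR = 16.31

16.31


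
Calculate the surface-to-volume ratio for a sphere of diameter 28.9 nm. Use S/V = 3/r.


Radius r = 28.9/2 = 14.45 nm
S/V = 3 / r = 3 / 14.45
S/V = 0.2076 nm^-1

0.2076


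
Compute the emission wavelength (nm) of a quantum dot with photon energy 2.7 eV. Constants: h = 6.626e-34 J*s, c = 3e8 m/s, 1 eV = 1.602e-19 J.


Convert energy: E = 2.7 eV = 2.7 * 1.602e-19 = 4.3254e-19 J
lambda = h*c / E = 6.626e-34 * 3e8 / 4.3254e-19
lambda = 4.59564e-07 m = 459.6 nm

459.6


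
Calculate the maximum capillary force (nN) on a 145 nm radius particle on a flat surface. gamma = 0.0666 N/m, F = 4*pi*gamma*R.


Convert radius: R = 145 nm = 1.45e-07 m
F = 4 * pi * gamma * R
F = 4 * pi * 0.0666 * 1.45e-07
F = 1.21353e-07 N = 121.3534 nN

121.3534


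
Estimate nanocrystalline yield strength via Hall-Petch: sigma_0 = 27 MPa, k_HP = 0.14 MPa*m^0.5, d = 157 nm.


d = 157 nm = 1.57e-07 m
sqrt(d) = 0.0003962323
Hall-Petch contribution = k / sqrt(d) = 0.14 / 0.0003962323 = 353.3 MPa
sigma = sigma_0 + k/sqrt(d) = 27 + 353.3 = 380.3 MPa

380.3


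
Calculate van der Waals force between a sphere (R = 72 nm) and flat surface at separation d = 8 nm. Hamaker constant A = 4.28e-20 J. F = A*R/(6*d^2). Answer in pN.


Convert to SI: R = 72 nm = 7.2e-08 m, d = 8 nm = 8e-09 m
F = A * R / (6 * d^2)
F = 4.28e-20 * 7.2e-08 / (6 * (8e-09)^2)
F = 8.025e-12 N = 8.025 pN

8.025


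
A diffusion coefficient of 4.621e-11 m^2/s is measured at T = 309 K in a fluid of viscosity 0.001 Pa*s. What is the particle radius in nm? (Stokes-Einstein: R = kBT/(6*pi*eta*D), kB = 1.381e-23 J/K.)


Stokes-Einstein: R = kB*T / (6*pi*eta*D)
R = 1.381e-23 * 309 / (6 * pi * 0.001 * 4.621e-11)
R = 4.89909e-09 m = 4.9 nm

4.9


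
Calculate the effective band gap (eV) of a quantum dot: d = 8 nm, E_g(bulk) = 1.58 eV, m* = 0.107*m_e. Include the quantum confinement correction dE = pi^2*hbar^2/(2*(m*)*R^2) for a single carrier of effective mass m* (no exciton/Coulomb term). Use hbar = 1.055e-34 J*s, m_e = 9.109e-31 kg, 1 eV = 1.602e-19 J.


Radius R = 8/2 nm = 4e-09 m
Confinement energy dE = pi^2 * hbar^2 / (2 * m_eff * m_e * R^2)
dE = pi^2 * (1.055e-34)^2 / (2 * 0.107 * 9.109e-31 * (4e-09)^2) J, divided by 1.602e-19 J/eV
dE = 0.2199 eV
Total band gap = E_g(bulk) + dE = 1.58 + 0.2199 = 1.7999 eV

1.7999


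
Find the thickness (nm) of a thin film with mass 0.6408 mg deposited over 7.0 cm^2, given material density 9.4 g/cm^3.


Convert: m = 0.6408 mg = 6.4080e-07 kg, A = 7.0 cm^2 = 7.0000e-04 m^2, rho = 9.4 g/cm^3 = 9400 kg/m^3
t = m / (A * rho)
t = 6.4080e-07 / (7.0000e-04 * 9400)
t = 9.7386e-08 m = 97.4 nm

97.4


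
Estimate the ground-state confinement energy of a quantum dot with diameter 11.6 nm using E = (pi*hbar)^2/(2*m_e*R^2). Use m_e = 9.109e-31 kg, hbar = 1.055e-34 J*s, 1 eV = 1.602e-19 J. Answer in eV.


Radius R = 11.6/2 = 5.8 nm = 5.8e-09 m
E = (pi * 1.055e-34)^2 / (2 * 9.109e-31 * (5.8e-09)^2)
E(J) = 1.79245e-21
E = E(J) / 1.602e-19 = 0.0112 eV

0.0112


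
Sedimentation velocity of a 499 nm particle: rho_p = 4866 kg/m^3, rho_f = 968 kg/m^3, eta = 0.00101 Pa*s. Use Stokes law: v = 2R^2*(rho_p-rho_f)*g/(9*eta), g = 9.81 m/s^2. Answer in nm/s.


Radius R = 499/2 nm = 2.495e-07 m
Density difference = 4866 - 968 = 3898 kg/m^3
v = 2 * R^2 * (rho_p - rho_f) * g / (9 * eta)
v = 2 * (2.495e-07)^2 * 3898 * 9.81 / (9 * 0.00101)
v = 5.23743e-07 m/s = 523.7428 nm/s

523.7428


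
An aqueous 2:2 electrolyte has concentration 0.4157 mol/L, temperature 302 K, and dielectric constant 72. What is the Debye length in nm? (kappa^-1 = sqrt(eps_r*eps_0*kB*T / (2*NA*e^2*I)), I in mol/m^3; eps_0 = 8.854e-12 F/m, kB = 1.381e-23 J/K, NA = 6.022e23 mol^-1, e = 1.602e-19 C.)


Ionic strength I = 0.4157 * 2^2 * 1000 = 1662.8 mol/m^3
kappa^-1 = sqrt(72 * 8.854e-12 * 1.381e-23 * 302 / (2 * 6.022e23 * (1.602e-19)^2 * 1662.8))
kappa^-1 = 0.227 nm

0.227


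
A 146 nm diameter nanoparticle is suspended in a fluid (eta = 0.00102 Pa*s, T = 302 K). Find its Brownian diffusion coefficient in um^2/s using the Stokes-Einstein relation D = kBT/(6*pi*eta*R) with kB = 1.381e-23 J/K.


Radius R = 146/2 = 73 nm = 7.3e-08 m
D = kB*T / (6*pi*eta*R)
D = 1.381e-23 * 302 / (6 * pi * 0.00102 * 7.3e-08)
D = 2.97151e-12 m^2/s = 2.972 um^2/s

2.972


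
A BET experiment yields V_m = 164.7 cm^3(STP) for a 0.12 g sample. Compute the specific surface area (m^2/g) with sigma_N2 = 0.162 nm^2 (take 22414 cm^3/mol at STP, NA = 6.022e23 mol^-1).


Number of moles in monolayer = V_m / 22414 = 164.7 / 22414 = 0.00734809
Number of molecules = moles * NA = 0.00734809 * 6.022e23
SA = molecules * sigma / mass
SA = (164.7 / 22414) * 6.022e23 * 0.162e-18 / 0.12
SA = 5973.8 m^2/g

5973.8


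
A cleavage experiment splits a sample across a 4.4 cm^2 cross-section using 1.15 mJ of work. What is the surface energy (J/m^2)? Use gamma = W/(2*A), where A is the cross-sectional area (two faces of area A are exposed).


Convert: A = 4.4 cm^2 = 0.00044 m^2, W = 1.15 mJ = 0.00115 J
Cleaving exposes two faces of area A, so total new surface = 2*A and gamma = W / (2*A)
gamma = 0.00115 / (2 * 0.00044)
gamma = 1.307 J/m^2

1.307


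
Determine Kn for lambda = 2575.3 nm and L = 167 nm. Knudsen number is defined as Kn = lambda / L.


Knudsen number Kn = lambda / L
Kn = 2575.3 / 167
Kn = 15.421

15.421


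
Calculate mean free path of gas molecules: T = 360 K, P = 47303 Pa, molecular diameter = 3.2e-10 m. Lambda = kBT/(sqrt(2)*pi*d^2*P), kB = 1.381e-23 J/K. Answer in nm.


Mean free path: lambda = kB*T / (sqrt(2) * pi * d^2 * P)
lambda = 1.381e-23 * 360 / (sqrt(2) * pi * (3.2e-10)^2 * 47303)
lambda = 2.31016e-07 m
lambda = 231.02 nm

231.02


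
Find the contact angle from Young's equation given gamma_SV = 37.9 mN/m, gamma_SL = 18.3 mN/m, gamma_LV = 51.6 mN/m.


cos(theta) = (gamma_SV - gamma_SL) / gamma_LV
cos(theta) = (37.9 - 18.3) / 51.6
cos(theta) = 0.379845
theta = arccos(0.379845) = 67.68 degrees

67.68


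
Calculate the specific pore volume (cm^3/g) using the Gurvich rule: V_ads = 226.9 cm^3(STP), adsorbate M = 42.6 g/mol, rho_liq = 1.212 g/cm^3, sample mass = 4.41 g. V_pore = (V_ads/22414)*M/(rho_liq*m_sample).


Moles adsorbed n = V_ads / 22414 = 226.9 / 22414 = 1.012314e-02 mol
Liquid volume V_liq = n * M / rho_liq = 1.012314e-02 * 42.6 / 1.212 = 0.35581 cm^3
Specific pore volume V_pore = V_liq / m_sample = 0.35581 / 4.41
V_pore = 0.0807 cm^3/g

0.0807


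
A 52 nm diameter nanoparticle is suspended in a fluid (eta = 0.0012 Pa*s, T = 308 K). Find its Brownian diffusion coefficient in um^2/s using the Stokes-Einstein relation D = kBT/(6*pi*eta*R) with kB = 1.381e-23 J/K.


Radius R = 52/2 = 26 nm = 2.6e-08 m
D = kB*T / (6*pi*eta*R)
D = 1.381e-23 * 308 / (6 * pi * 0.0012 * 2.6e-08)
D = 7.2325e-12 m^2/s = 7.233 um^2/s

7.233


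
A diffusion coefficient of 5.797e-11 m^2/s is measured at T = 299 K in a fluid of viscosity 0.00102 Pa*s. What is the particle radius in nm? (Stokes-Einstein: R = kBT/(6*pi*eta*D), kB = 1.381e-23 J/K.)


Stokes-Einstein: R = kB*T / (6*pi*eta*D)
R = 1.381e-23 * 299 / (6 * pi * 0.00102 * 5.797e-11)
R = 3.70476e-09 m = 3.7 nm

3.7


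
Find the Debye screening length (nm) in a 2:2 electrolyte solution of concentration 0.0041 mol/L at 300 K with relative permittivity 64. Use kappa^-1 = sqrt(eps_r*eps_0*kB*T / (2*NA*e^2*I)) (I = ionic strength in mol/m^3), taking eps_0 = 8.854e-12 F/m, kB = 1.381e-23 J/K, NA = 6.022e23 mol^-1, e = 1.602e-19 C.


Ionic strength I = 0.0041 * 2^2 * 1000 = 16.4 mol/m^3
kappa^-1 = sqrt(64 * 8.854e-12 * 1.381e-23 * 300 / (2 * 6.022e23 * (1.602e-19)^2 * 16.4))
kappa^-1 = 2.152 nm

2.152


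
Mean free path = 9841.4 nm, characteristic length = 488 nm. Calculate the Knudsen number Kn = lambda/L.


Knudsen number Kn = lambda / L
Kn = 9841.4 / 488
Kn = 20.1668

20.1668


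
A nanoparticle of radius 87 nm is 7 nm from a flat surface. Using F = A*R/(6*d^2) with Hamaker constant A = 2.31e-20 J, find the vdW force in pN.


Convert to SI: R = 87 nm = 8.7e-08 m, d = 7 nm = 7e-09 m
F = A * R / (6 * d^2)
F = 2.31e-20 * 8.7e-08 / (6 * (7e-09)^2)
F = 6.83571e-12 N = 6.836 pN

6.836


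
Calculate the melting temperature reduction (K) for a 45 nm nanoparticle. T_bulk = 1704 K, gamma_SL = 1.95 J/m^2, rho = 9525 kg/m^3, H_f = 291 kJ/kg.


Radius R = 45/2 = 22.5 nm = 2.25e-08 m
Convert H_f = 291 kJ/kg = 291000 J/kg
dT = 2 * gamma_SL * T_bulk / (rho * H_f * R)
dT = 2 * 1.95 * 1704 / (9525 * 291000 * 2.25e-08)
dT = 106.6 K

106.6


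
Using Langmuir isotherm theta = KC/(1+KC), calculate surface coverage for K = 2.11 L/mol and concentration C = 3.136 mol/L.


Langmuir isotherm: theta = K*C / (1 + K*C)
K*C = 2.11 * 3.136 = 6.61696
theta = 6.61696 / (1 + 6.61696) = 6.61696 / 7.61696
theta = 0.8687

0.8687


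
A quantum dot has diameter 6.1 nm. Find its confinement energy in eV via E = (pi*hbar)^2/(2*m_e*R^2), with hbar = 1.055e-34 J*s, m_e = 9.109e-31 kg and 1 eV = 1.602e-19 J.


Radius R = 6.1/2 = 3.05 nm = 3.05e-09 m
E = (pi * 1.055e-34)^2 / (2 * 9.109e-31 * (3.05e-09)^2)
E(J) = 6.48193e-21
E = E(J) / 1.602e-19 = 0.0405 eV

0.0405


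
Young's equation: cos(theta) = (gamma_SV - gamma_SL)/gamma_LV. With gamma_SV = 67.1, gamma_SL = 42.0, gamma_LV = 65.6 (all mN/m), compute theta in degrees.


cos(theta) = (gamma_SV - gamma_SL) / gamma_LV
cos(theta) = (67.1 - 42.0) / 65.6
cos(theta) = 0.382622
theta = arccos(0.382622) = 67.5 degrees

67.5


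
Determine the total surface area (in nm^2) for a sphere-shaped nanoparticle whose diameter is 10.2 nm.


Radius r = 10.2/2 = 5.1 nm
Surface area SA = 4 * pi * r^2
SA = 4 * pi * (5.1)^2
SA = 326.85 nm^2

326.85


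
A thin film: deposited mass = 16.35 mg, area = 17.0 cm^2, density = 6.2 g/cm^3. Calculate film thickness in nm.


Convert: m = 16.35 mg = 1.6350e-05 kg, A = 17.0 cm^2 = 1.7000e-03 m^2, rho = 6.2 g/cm^3 = 6200 kg/m^3
t = m / (A * rho)
t = 1.6350e-05 / (1.7000e-03 * 6200)
t = 1.5512e-06 m = 1551.2 nm

1551.2


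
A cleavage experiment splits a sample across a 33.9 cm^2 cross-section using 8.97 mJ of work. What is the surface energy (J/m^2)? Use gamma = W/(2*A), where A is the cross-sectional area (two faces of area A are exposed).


Convert: A = 33.9 cm^2 = 0.00339 m^2, W = 8.97 mJ = 0.00897 J
Cleaving exposes two faces of area A, so total new surface = 2*A and gamma = W / (2*A)
gamma = 0.00897 / (2 * 0.00339)
gamma = 1.323 J/m^2

1.323


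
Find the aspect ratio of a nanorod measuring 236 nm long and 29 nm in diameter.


Aspect ratio AR = length / diameter
AR = 236 / 29
AR = 8.14

8.14


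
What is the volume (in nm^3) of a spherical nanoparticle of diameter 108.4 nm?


Radius r = 108.4/2 = 54.2 nm
Volume V = (4/3) * pi * r^3
V = (4/3) * pi * (54.2)^3
V = 666939.55 nm^3

666939.55
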